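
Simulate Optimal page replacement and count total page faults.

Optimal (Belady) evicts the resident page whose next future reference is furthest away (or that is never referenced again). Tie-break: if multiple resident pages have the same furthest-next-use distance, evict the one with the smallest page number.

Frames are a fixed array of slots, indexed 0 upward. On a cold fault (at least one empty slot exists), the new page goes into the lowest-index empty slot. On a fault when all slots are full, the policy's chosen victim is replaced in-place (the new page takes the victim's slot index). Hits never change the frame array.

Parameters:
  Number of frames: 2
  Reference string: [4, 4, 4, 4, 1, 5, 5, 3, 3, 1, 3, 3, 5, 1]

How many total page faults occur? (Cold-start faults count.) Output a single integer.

Answer: 5

Derivation:
Step 0: ref 4 → FAULT, frames=[4,-]
Step 1: ref 4 → HIT, frames=[4,-]
Step 2: ref 4 → HIT, frames=[4,-]
Step 3: ref 4 → HIT, frames=[4,-]
Step 4: ref 1 → FAULT, frames=[4,1]
Step 5: ref 5 → FAULT (evict 4), frames=[5,1]
Step 6: ref 5 → HIT, frames=[5,1]
Step 7: ref 3 → FAULT (evict 5), frames=[3,1]
Step 8: ref 3 → HIT, frames=[3,1]
Step 9: ref 1 → HIT, frames=[3,1]
Step 10: ref 3 → HIT, frames=[3,1]
Step 11: ref 3 → HIT, frames=[3,1]
Step 12: ref 5 → FAULT (evict 3), frames=[5,1]
Step 13: ref 1 → HIT, frames=[5,1]
Total faults: 5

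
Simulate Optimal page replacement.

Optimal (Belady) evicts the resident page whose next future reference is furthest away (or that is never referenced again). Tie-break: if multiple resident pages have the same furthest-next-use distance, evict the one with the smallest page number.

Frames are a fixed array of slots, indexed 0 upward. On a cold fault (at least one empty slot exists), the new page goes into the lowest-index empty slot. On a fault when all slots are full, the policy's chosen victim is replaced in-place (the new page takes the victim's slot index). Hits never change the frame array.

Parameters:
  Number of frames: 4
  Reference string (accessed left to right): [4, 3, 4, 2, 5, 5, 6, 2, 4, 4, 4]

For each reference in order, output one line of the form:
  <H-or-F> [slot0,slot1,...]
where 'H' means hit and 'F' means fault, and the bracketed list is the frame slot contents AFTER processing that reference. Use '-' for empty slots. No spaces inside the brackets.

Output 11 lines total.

F [4,-,-,-]
F [4,3,-,-]
H [4,3,-,-]
F [4,3,2,-]
F [4,3,2,5]
H [4,3,2,5]
F [4,6,2,5]
H [4,6,2,5]
H [4,6,2,5]
H [4,6,2,5]
H [4,6,2,5]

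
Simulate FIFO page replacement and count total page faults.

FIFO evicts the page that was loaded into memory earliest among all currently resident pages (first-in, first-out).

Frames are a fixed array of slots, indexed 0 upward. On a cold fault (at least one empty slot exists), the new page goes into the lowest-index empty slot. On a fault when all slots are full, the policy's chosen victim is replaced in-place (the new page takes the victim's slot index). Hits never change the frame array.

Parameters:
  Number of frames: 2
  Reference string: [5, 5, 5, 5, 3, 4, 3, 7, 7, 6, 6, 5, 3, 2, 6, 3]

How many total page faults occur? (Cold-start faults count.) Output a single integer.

Answer: 10

Derivation:
Step 0: ref 5 → FAULT, frames=[5,-]
Step 1: ref 5 → HIT, frames=[5,-]
Step 2: ref 5 → HIT, frames=[5,-]
Step 3: ref 5 → HIT, frames=[5,-]
Step 4: ref 3 → FAULT, frames=[5,3]
Step 5: ref 4 → FAULT (evict 5), frames=[4,3]
Step 6: ref 3 → HIT, frames=[4,3]
Step 7: ref 7 → FAULT (evict 3), frames=[4,7]
Step 8: ref 7 → HIT, frames=[4,7]
Step 9: ref 6 → FAULT (evict 4), frames=[6,7]
Step 10: ref 6 → HIT, frames=[6,7]
Step 11: ref 5 → FAULT (evict 7), frames=[6,5]
Step 12: ref 3 → FAULT (evict 6), frames=[3,5]
Step 13: ref 2 → FAULT (evict 5), frames=[3,2]
Step 14: ref 6 → FAULT (evict 3), frames=[6,2]
Step 15: ref 3 → FAULT (evict 2), frames=[6,3]
Total faults: 10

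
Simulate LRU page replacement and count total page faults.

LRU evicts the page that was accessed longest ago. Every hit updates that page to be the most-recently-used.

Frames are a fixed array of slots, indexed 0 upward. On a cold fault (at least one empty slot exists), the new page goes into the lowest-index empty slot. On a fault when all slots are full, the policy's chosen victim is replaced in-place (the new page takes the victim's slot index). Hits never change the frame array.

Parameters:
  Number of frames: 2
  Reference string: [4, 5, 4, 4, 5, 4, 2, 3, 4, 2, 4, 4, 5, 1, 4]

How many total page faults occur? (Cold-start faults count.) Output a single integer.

Answer: 9

Derivation:
Step 0: ref 4 → FAULT, frames=[4,-]
Step 1: ref 5 → FAULT, frames=[4,5]
Step 2: ref 4 → HIT, frames=[4,5]
Step 3: ref 4 → HIT, frames=[4,5]
Step 4: ref 5 → HIT, frames=[4,5]
Step 5: ref 4 → HIT, frames=[4,5]
Step 6: ref 2 → FAULT (evict 5), frames=[4,2]
Step 7: ref 3 → FAULT (evict 4), frames=[3,2]
Step 8: ref 4 → FAULT (evict 2), frames=[3,4]
Step 9: ref 2 → FAULT (evict 3), frames=[2,4]
Step 10: ref 4 → HIT, frames=[2,4]
Step 11: ref 4 → HIT, frames=[2,4]
Step 12: ref 5 → FAULT (evict 2), frames=[5,4]
Step 13: ref 1 → FAULT (evict 4), frames=[5,1]
Step 14: ref 4 → FAULT (evict 5), frames=[4,1]
Total faults: 9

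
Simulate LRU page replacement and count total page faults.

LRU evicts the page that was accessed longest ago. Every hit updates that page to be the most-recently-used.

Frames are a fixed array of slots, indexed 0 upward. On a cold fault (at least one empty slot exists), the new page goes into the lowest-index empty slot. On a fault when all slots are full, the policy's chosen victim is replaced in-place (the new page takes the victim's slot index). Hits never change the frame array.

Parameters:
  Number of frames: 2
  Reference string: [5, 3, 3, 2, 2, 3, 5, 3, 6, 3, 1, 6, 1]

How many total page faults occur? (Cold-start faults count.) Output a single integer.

Answer: 7

Derivation:
Step 0: ref 5 → FAULT, frames=[5,-]
Step 1: ref 3 → FAULT, frames=[5,3]
Step 2: ref 3 → HIT, frames=[5,3]
Step 3: ref 2 → FAULT (evict 5), frames=[2,3]
Step 4: ref 2 → HIT, frames=[2,3]
Step 5: ref 3 → HIT, frames=[2,3]
Step 6: ref 5 → FAULT (evict 2), frames=[5,3]
Step 7: ref 3 → HIT, frames=[5,3]
Step 8: ref 6 → FAULT (evict 5), frames=[6,3]
Step 9: ref 3 → HIT, frames=[6,3]
Step 10: ref 1 → FAULT (evict 6), frames=[1,3]
Step 11: ref 6 → FAULT (evict 3), frames=[1,6]
Step 12: ref 1 → HIT, frames=[1,6]
Total faults: 7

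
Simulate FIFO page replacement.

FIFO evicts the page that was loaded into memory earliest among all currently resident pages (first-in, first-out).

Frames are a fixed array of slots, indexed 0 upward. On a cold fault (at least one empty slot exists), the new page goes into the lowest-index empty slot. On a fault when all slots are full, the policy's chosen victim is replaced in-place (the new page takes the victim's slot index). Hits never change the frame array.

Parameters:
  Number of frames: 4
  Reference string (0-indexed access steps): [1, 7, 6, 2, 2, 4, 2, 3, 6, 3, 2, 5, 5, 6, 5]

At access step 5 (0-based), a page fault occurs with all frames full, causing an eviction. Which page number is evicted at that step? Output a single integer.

Answer: 1

Derivation:
Step 0: ref 1 -> FAULT, frames=[1,-,-,-]
Step 1: ref 7 -> FAULT, frames=[1,7,-,-]
Step 2: ref 6 -> FAULT, frames=[1,7,6,-]
Step 3: ref 2 -> FAULT, frames=[1,7,6,2]
Step 4: ref 2 -> HIT, frames=[1,7,6,2]
Step 5: ref 4 -> FAULT, evict 1, frames=[4,7,6,2]
At step 5: evicted page 1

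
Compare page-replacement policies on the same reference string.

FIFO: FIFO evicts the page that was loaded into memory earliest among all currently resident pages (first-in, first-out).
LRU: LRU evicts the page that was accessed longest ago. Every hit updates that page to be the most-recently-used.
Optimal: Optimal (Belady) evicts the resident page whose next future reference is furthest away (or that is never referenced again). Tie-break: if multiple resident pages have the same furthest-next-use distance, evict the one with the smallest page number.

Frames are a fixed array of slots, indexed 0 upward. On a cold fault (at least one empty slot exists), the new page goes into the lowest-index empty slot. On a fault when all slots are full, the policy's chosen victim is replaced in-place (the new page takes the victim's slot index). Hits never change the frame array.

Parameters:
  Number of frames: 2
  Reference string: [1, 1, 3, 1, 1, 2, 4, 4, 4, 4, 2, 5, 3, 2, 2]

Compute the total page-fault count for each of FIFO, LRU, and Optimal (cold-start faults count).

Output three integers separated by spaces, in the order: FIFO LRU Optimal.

Answer: 7 7 6

Derivation:
--- FIFO ---
  step 0: ref 1 -> FAULT, frames=[1,-] (faults so far: 1)
  step 1: ref 1 -> HIT, frames=[1,-] (faults so far: 1)
  step 2: ref 3 -> FAULT, frames=[1,3] (faults so far: 2)
  step 3: ref 1 -> HIT, frames=[1,3] (faults so far: 2)
  step 4: ref 1 -> HIT, frames=[1,3] (faults so far: 2)
  step 5: ref 2 -> FAULT, evict 1, frames=[2,3] (faults so far: 3)
  step 6: ref 4 -> FAULT, evict 3, frames=[2,4] (faults so far: 4)
  step 7: ref 4 -> HIT, frames=[2,4] (faults so far: 4)
  step 8: ref 4 -> HIT, frames=[2,4] (faults so far: 4)
  step 9: ref 4 -> HIT, frames=[2,4] (faults so far: 4)
  step 10: ref 2 -> HIT, frames=[2,4] (faults so far: 4)
  step 11: ref 5 -> FAULT, evict 2, frames=[5,4] (faults so far: 5)
  step 12: ref 3 -> FAULT, evict 4, frames=[5,3] (faults so far: 6)
  step 13: ref 2 -> FAULT, evict 5, frames=[2,3] (faults so far: 7)
  step 14: ref 2 -> HIT, frames=[2,3] (faults so far: 7)
  FIFO total faults: 7
--- LRU ---
  step 0: ref 1 -> FAULT, frames=[1,-] (faults so far: 1)
  step 1: ref 1 -> HIT, frames=[1,-] (faults so far: 1)
  step 2: ref 3 -> FAULT, frames=[1,3] (faults so far: 2)
  step 3: ref 1 -> HIT, frames=[1,3] (faults so far: 2)
  step 4: ref 1 -> HIT, frames=[1,3] (faults so far: 2)
  step 5: ref 2 -> FAULT, evict 3, frames=[1,2] (faults so far: 3)
  step 6: ref 4 -> FAULT, evict 1, frames=[4,2] (faults so far: 4)
  step 7: ref 4 -> HIT, frames=[4,2] (faults so far: 4)
  step 8: ref 4 -> HIT, frames=[4,2] (faults so far: 4)
  step 9: ref 4 -> HIT, frames=[4,2] (faults so far: 4)
  step 10: ref 2 -> HIT, frames=[4,2] (faults so far: 4)
  step 11: ref 5 -> FAULT, evict 4, frames=[5,2] (faults so far: 5)
  step 12: ref 3 -> FAULT, evict 2, frames=[5,3] (faults so far: 6)
  step 13: ref 2 -> FAULT, evict 5, frames=[2,3] (faults so far: 7)
  step 14: ref 2 -> HIT, frames=[2,3] (faults so far: 7)
  LRU total faults: 7
--- Optimal ---
  step 0: ref 1 -> FAULT, frames=[1,-] (faults so far: 1)
  step 1: ref 1 -> HIT, frames=[1,-] (faults so far: 1)
  step 2: ref 3 -> FAULT, frames=[1,3] (faults so far: 2)
  step 3: ref 1 -> HIT, frames=[1,3] (faults so far: 2)
  step 4: ref 1 -> HIT, frames=[1,3] (faults so far: 2)
  step 5: ref 2 -> FAULT, evict 1, frames=[2,3] (faults so far: 3)
  step 6: ref 4 -> FAULT, evict 3, frames=[2,4] (faults so far: 4)
  step 7: ref 4 -> HIT, frames=[2,4] (faults so far: 4)
  step 8: ref 4 -> HIT, frames=[2,4] (faults so far: 4)
  step 9: ref 4 -> HIT, frames=[2,4] (faults so far: 4)
  step 10: ref 2 -> HIT, frames=[2,4] (faults so far: 4)
  step 11: ref 5 -> FAULT, evict 4, frames=[2,5] (faults so far: 5)
  step 12: ref 3 -> FAULT, evict 5, frames=[2,3] (faults so far: 6)
  step 13: ref 2 -> HIT, frames=[2,3] (faults so far: 6)
  step 14: ref 2 -> HIT, frames=[2,3] (faults so far: 6)
  Optimal total faults: 6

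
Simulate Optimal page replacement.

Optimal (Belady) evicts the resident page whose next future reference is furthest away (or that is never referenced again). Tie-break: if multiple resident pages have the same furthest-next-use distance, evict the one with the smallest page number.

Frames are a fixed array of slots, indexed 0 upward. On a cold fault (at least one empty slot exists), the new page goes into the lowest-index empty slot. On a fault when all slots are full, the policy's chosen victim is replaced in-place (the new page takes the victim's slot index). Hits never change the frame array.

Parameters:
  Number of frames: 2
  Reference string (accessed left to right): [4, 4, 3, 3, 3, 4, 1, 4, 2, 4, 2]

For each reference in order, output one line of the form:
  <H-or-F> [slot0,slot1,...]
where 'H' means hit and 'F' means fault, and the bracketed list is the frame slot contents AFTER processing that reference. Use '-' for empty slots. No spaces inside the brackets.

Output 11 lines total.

F [4,-]
H [4,-]
F [4,3]
H [4,3]
H [4,3]
H [4,3]
F [4,1]
H [4,1]
F [4,2]
H [4,2]
H [4,2]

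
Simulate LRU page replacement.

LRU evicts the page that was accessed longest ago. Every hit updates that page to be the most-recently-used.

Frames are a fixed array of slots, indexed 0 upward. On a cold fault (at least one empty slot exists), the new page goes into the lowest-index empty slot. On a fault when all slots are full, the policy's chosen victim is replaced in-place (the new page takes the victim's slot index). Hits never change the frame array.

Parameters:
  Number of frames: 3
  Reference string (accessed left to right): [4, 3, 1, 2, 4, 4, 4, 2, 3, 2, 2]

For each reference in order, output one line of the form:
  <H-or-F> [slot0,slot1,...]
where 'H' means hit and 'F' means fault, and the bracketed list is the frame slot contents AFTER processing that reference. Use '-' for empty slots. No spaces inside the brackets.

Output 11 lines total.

F [4,-,-]
F [4,3,-]
F [4,3,1]
F [2,3,1]
F [2,4,1]
H [2,4,1]
H [2,4,1]
H [2,4,1]
F [2,4,3]
H [2,4,3]
H [2,4,3]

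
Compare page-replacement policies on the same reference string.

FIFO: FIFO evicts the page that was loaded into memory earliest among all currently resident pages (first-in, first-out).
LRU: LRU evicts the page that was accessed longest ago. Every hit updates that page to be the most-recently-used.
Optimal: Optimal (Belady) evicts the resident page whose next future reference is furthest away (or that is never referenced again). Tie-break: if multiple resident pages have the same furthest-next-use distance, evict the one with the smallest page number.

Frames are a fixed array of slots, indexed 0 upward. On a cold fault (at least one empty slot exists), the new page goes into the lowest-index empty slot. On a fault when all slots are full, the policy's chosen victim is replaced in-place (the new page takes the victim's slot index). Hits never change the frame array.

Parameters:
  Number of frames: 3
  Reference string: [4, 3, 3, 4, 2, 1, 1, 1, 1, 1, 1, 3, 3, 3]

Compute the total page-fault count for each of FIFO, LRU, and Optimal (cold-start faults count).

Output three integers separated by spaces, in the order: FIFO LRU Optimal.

--- FIFO ---
  step 0: ref 4 -> FAULT, frames=[4,-,-] (faults so far: 1)
  step 1: ref 3 -> FAULT, frames=[4,3,-] (faults so far: 2)
  step 2: ref 3 -> HIT, frames=[4,3,-] (faults so far: 2)
  step 3: ref 4 -> HIT, frames=[4,3,-] (faults so far: 2)
  step 4: ref 2 -> FAULT, frames=[4,3,2] (faults so far: 3)
  step 5: ref 1 -> FAULT, evict 4, frames=[1,3,2] (faults so far: 4)
  step 6: ref 1 -> HIT, frames=[1,3,2] (faults so far: 4)
  step 7: ref 1 -> HIT, frames=[1,3,2] (faults so far: 4)
  step 8: ref 1 -> HIT, frames=[1,3,2] (faults so far: 4)
  step 9: ref 1 -> HIT, frames=[1,3,2] (faults so far: 4)
  step 10: ref 1 -> HIT, frames=[1,3,2] (faults so far: 4)
  step 11: ref 3 -> HIT, frames=[1,3,2] (faults so far: 4)
  step 12: ref 3 -> HIT, frames=[1,3,2] (faults so far: 4)
  step 13: ref 3 -> HIT, frames=[1,3,2] (faults so far: 4)
  FIFO total faults: 4
--- LRU ---
  step 0: ref 4 -> FAULT, frames=[4,-,-] (faults so far: 1)
  step 1: ref 3 -> FAULT, frames=[4,3,-] (faults so far: 2)
  step 2: ref 3 -> HIT, frames=[4,3,-] (faults so far: 2)
  step 3: ref 4 -> HIT, frames=[4,3,-] (faults so far: 2)
  step 4: ref 2 -> FAULT, frames=[4,3,2] (faults so far: 3)
  step 5: ref 1 -> FAULT, evict 3, frames=[4,1,2] (faults so far: 4)
  step 6: ref 1 -> HIT, frames=[4,1,2] (faults so far: 4)
  step 7: ref 1 -> HIT, frames=[4,1,2] (faults so far: 4)
  step 8: ref 1 -> HIT, frames=[4,1,2] (faults so far: 4)
  step 9: ref 1 -> HIT, frames=[4,1,2] (faults so far: 4)
  step 10: ref 1 -> HIT, frames=[4,1,2] (faults so far: 4)
  step 11: ref 3 -> FAULT, evict 4, frames=[3,1,2] (faults so far: 5)
  step 12: ref 3 -> HIT, frames=[3,1,2] (faults so far: 5)
  step 13: ref 3 -> HIT, frames=[3,1,2] (faults so far: 5)
  LRU total faults: 5
--- Optimal ---
  step 0: ref 4 -> FAULT, frames=[4,-,-] (faults so far: 1)
  step 1: ref 3 -> FAULT, frames=[4,3,-] (faults so far: 2)
  step 2: ref 3 -> HIT, frames=[4,3,-] (faults so far: 2)
  step 3: ref 4 -> HIT, frames=[4,3,-] (faults so far: 2)
  step 4: ref 2 -> FAULT, frames=[4,3,2] (faults so far: 3)
  step 5: ref 1 -> FAULT, evict 2, frames=[4,3,1] (faults so far: 4)
  step 6: ref 1 -> HIT, frames=[4,3,1] (faults so far: 4)
  step 7: ref 1 -> HIT, frames=[4,3,1] (faults so far: 4)
  step 8: ref 1 -> HIT, frames=[4,3,1] (faults so far: 4)
  step 9: ref 1 -> HIT, frames=[4,3,1] (faults so far: 4)
  step 10: ref 1 -> HIT, frames=[4,3,1] (faults so far: 4)
  step 11: ref 3 -> HIT, frames=[4,3,1] (faults so far: 4)
  step 12: ref 3 -> HIT, frames=[4,3,1] (faults so far: 4)
  step 13: ref 3 -> HIT, frames=[4,3,1] (faults so far: 4)
  Optimal total faults: 4

Answer: 4 5 4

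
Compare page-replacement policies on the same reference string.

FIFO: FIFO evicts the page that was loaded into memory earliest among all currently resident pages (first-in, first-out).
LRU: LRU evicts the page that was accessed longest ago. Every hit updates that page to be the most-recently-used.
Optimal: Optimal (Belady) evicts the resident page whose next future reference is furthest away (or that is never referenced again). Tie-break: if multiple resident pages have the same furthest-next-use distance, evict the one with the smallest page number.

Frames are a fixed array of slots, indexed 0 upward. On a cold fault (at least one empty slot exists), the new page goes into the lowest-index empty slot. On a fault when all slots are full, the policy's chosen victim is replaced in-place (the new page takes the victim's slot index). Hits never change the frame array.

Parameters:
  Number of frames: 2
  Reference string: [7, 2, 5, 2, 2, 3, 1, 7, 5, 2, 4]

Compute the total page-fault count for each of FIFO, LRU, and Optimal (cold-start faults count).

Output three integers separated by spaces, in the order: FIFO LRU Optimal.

Answer: 9 9 8

Derivation:
--- FIFO ---
  step 0: ref 7 -> FAULT, frames=[7,-] (faults so far: 1)
  step 1: ref 2 -> FAULT, frames=[7,2] (faults so far: 2)
  step 2: ref 5 -> FAULT, evict 7, frames=[5,2] (faults so far: 3)
  step 3: ref 2 -> HIT, frames=[5,2] (faults so far: 3)
  step 4: ref 2 -> HIT, frames=[5,2] (faults so far: 3)
  step 5: ref 3 -> FAULT, evict 2, frames=[5,3] (faults so far: 4)
  step 6: ref 1 -> FAULT, evict 5, frames=[1,3] (faults so far: 5)
  step 7: ref 7 -> FAULT, evict 3, frames=[1,7] (faults so far: 6)
  step 8: ref 5 -> FAULT, evict 1, frames=[5,7] (faults so far: 7)
  step 9: ref 2 -> FAULT, evict 7, frames=[5,2] (faults so far: 8)
  step 10: ref 4 -> FAULT, evict 5, frames=[4,2] (faults so far: 9)
  FIFO total faults: 9
--- LRU ---
  step 0: ref 7 -> FAULT, frames=[7,-] (faults so far: 1)
  step 1: ref 2 -> FAULT, frames=[7,2] (faults so far: 2)
  step 2: ref 5 -> FAULT, evict 7, frames=[5,2] (faults so far: 3)
  step 3: ref 2 -> HIT, frames=[5,2] (faults so far: 3)
  step 4: ref 2 -> HIT, frames=[5,2] (faults so far: 3)
  step 5: ref 3 -> FAULT, evict 5, frames=[3,2] (faults so far: 4)
  step 6: ref 1 -> FAULT, evict 2, frames=[3,1] (faults so far: 5)
  step 7: ref 7 -> FAULT, evict 3, frames=[7,1] (faults so far: 6)
  step 8: ref 5 -> FAULT, evict 1, frames=[7,5] (faults so far: 7)
  step 9: ref 2 -> FAULT, evict 7, frames=[2,5] (faults so far: 8)
  step 10: ref 4 -> FAULT, evict 5, frames=[2,4] (faults so far: 9)
  LRU total faults: 9
--- Optimal ---
  step 0: ref 7 -> FAULT, frames=[7,-] (faults so far: 1)
  step 1: ref 2 -> FAULT, frames=[7,2] (faults so far: 2)
  step 2: ref 5 -> FAULT, evict 7, frames=[5,2] (faults so far: 3)
  step 3: ref 2 -> HIT, frames=[5,2] (faults so far: 3)
  step 4: ref 2 -> HIT, frames=[5,2] (faults so far: 3)
  step 5: ref 3 -> FAULT, evict 2, frames=[5,3] (faults so far: 4)
  step 6: ref 1 -> FAULT, evict 3, frames=[5,1] (faults so far: 5)
  step 7: ref 7 -> FAULT, evict 1, frames=[5,7] (faults so far: 6)
  step 8: ref 5 -> HIT, frames=[5,7] (faults so far: 6)
  step 9: ref 2 -> FAULT, evict 5, frames=[2,7] (faults so far: 7)
  step 10: ref 4 -> FAULT, evict 2, frames=[4,7] (faults so far: 8)
  Optimal total faults: 8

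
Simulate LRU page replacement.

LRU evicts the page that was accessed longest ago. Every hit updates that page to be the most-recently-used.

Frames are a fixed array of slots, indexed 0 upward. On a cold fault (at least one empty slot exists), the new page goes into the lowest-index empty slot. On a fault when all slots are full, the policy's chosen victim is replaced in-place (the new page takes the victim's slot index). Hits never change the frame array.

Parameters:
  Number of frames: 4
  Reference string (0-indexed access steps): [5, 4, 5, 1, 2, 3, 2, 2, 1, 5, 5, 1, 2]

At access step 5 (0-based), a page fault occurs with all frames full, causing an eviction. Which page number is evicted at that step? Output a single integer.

Step 0: ref 5 -> FAULT, frames=[5,-,-,-]
Step 1: ref 4 -> FAULT, frames=[5,4,-,-]
Step 2: ref 5 -> HIT, frames=[5,4,-,-]
Step 3: ref 1 -> FAULT, frames=[5,4,1,-]
Step 4: ref 2 -> FAULT, frames=[5,4,1,2]
Step 5: ref 3 -> FAULT, evict 4, frames=[5,3,1,2]
At step 5: evicted page 4

Answer: 4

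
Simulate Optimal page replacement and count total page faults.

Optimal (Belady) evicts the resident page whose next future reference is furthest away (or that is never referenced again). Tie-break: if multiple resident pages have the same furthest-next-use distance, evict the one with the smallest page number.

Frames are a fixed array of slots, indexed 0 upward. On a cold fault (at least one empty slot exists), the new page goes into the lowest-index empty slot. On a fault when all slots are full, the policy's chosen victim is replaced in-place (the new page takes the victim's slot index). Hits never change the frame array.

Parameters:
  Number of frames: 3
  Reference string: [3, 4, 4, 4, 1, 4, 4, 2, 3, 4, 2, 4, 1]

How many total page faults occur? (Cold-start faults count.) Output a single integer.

Answer: 5

Derivation:
Step 0: ref 3 → FAULT, frames=[3,-,-]
Step 1: ref 4 → FAULT, frames=[3,4,-]
Step 2: ref 4 → HIT, frames=[3,4,-]
Step 3: ref 4 → HIT, frames=[3,4,-]
Step 4: ref 1 → FAULT, frames=[3,4,1]
Step 5: ref 4 → HIT, frames=[3,4,1]
Step 6: ref 4 → HIT, frames=[3,4,1]
Step 7: ref 2 → FAULT (evict 1), frames=[3,4,2]
Step 8: ref 3 → HIT, frames=[3,4,2]
Step 9: ref 4 → HIT, frames=[3,4,2]
Step 10: ref 2 → HIT, frames=[3,4,2]
Step 11: ref 4 → HIT, frames=[3,4,2]
Step 12: ref 1 → FAULT (evict 2), frames=[3,4,1]
Total faults: 5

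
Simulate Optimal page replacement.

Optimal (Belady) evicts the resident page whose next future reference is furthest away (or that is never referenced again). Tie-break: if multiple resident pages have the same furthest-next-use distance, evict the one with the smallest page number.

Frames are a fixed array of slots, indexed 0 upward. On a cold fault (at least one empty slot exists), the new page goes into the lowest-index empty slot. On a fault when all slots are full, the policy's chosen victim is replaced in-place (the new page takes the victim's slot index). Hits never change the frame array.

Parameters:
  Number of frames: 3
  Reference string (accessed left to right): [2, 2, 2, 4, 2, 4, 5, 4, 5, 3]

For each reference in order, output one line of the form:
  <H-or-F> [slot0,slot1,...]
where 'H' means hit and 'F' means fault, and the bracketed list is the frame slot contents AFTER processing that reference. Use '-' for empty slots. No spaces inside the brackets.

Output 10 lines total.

F [2,-,-]
H [2,-,-]
H [2,-,-]
F [2,4,-]
H [2,4,-]
H [2,4,-]
F [2,4,5]
H [2,4,5]
H [2,4,5]
F [3,4,5]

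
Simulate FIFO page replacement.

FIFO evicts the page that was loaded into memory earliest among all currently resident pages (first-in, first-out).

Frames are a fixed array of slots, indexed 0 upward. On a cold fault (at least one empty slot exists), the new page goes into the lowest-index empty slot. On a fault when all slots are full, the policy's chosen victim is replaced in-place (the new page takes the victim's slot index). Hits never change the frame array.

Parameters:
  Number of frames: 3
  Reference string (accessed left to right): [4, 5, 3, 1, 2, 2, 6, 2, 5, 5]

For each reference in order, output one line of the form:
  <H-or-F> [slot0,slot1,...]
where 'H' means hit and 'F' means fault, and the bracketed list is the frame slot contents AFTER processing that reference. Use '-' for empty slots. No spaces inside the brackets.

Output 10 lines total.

F [4,-,-]
F [4,5,-]
F [4,5,3]
F [1,5,3]
F [1,2,3]
H [1,2,3]
F [1,2,6]
H [1,2,6]
F [5,2,6]
H [5,2,6]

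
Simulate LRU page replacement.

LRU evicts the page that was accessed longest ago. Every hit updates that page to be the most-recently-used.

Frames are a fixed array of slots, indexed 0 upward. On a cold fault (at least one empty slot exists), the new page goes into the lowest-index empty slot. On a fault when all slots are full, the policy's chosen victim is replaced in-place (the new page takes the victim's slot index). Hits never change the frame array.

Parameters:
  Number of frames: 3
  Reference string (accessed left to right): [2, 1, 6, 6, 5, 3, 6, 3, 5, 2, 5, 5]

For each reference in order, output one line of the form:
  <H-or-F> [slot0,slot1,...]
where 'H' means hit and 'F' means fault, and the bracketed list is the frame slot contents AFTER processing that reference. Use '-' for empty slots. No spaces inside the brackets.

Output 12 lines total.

F [2,-,-]
F [2,1,-]
F [2,1,6]
H [2,1,6]
F [5,1,6]
F [5,3,6]
H [5,3,6]
H [5,3,6]
H [5,3,6]
F [5,3,2]
H [5,3,2]
H [5,3,2]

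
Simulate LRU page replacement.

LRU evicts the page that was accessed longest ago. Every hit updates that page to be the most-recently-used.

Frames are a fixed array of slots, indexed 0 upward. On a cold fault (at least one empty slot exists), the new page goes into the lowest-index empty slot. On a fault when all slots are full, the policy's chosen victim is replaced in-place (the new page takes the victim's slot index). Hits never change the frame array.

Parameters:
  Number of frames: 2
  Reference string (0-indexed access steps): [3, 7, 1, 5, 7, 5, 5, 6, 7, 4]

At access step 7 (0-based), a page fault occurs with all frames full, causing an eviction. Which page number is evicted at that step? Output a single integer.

Step 0: ref 3 -> FAULT, frames=[3,-]
Step 1: ref 7 -> FAULT, frames=[3,7]
Step 2: ref 1 -> FAULT, evict 3, frames=[1,7]
Step 3: ref 5 -> FAULT, evict 7, frames=[1,5]
Step 4: ref 7 -> FAULT, evict 1, frames=[7,5]
Step 5: ref 5 -> HIT, frames=[7,5]
Step 6: ref 5 -> HIT, frames=[7,5]
Step 7: ref 6 -> FAULT, evict 7, frames=[6,5]
At step 7: evicted page 7

Answer: 7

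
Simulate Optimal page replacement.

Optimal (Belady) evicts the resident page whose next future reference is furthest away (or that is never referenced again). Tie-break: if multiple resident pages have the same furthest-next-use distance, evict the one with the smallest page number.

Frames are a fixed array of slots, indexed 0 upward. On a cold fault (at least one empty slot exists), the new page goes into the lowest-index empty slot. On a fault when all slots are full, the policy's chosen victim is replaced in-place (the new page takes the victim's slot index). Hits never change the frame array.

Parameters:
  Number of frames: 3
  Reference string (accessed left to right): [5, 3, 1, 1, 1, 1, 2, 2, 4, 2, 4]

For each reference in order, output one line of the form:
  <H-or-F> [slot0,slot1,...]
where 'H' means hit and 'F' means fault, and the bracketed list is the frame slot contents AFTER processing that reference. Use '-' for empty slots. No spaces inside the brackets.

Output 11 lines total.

F [5,-,-]
F [5,3,-]
F [5,3,1]
H [5,3,1]
H [5,3,1]
H [5,3,1]
F [5,3,2]
H [5,3,2]
F [5,4,2]
H [5,4,2]
H [5,4,2]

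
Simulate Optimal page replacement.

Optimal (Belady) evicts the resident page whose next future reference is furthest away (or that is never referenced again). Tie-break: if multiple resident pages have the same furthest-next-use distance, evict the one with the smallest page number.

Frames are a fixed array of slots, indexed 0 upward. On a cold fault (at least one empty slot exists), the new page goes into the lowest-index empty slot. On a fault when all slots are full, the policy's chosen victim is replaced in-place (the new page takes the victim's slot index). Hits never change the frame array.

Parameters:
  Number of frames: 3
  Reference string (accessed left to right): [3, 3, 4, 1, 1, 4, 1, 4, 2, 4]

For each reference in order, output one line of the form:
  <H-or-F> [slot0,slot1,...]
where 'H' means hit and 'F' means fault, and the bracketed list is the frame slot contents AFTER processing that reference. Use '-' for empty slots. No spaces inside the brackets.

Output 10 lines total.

F [3,-,-]
H [3,-,-]
F [3,4,-]
F [3,4,1]
H [3,4,1]
H [3,4,1]
H [3,4,1]
H [3,4,1]
F [3,4,2]
H [3,4,2]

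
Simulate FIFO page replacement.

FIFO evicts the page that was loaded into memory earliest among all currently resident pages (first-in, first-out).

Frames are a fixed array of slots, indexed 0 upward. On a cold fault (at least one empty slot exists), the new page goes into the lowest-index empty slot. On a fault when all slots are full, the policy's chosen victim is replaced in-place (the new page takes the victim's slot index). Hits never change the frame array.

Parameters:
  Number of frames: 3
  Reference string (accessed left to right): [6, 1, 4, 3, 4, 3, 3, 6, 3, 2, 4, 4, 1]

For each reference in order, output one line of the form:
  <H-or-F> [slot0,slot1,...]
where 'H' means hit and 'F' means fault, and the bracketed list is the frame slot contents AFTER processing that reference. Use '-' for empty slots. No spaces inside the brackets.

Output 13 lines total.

F [6,-,-]
F [6,1,-]
F [6,1,4]
F [3,1,4]
H [3,1,4]
H [3,1,4]
H [3,1,4]
F [3,6,4]
H [3,6,4]
F [3,6,2]
F [4,6,2]
H [4,6,2]
F [4,1,2]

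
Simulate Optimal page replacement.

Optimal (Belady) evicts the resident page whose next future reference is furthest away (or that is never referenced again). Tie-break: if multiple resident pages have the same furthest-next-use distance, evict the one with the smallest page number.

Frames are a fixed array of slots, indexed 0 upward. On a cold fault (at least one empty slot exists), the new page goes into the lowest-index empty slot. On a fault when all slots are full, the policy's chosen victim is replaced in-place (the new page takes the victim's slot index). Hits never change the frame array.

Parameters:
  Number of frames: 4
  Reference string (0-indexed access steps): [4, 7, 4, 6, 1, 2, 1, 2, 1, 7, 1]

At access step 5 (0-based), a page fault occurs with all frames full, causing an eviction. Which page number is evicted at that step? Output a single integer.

Step 0: ref 4 -> FAULT, frames=[4,-,-,-]
Step 1: ref 7 -> FAULT, frames=[4,7,-,-]
Step 2: ref 4 -> HIT, frames=[4,7,-,-]
Step 3: ref 6 -> FAULT, frames=[4,7,6,-]
Step 4: ref 1 -> FAULT, frames=[4,7,6,1]
Step 5: ref 2 -> FAULT, evict 4, frames=[2,7,6,1]
At step 5: evicted page 4

Answer: 4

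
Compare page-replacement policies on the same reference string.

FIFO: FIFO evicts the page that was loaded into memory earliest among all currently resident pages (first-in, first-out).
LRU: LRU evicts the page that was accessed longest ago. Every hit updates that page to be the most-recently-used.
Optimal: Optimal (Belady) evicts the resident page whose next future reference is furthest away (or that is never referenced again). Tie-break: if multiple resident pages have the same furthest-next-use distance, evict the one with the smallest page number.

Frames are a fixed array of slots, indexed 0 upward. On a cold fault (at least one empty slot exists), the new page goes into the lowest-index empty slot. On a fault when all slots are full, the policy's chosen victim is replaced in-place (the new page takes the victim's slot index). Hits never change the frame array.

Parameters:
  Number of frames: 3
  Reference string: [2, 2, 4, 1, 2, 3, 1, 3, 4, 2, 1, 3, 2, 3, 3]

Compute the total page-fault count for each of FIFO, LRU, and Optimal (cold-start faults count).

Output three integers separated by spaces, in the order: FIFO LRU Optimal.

Answer: 5 8 5

Derivation:
--- FIFO ---
  step 0: ref 2 -> FAULT, frames=[2,-,-] (faults so far: 1)
  step 1: ref 2 -> HIT, frames=[2,-,-] (faults so far: 1)
  step 2: ref 4 -> FAULT, frames=[2,4,-] (faults so far: 2)
  step 3: ref 1 -> FAULT, frames=[2,4,1] (faults so far: 3)
  step 4: ref 2 -> HIT, frames=[2,4,1] (faults so far: 3)
  step 5: ref 3 -> FAULT, evict 2, frames=[3,4,1] (faults so far: 4)
  step 6: ref 1 -> HIT, frames=[3,4,1] (faults so far: 4)
  step 7: ref 3 -> HIT, frames=[3,4,1] (faults so far: 4)
  step 8: ref 4 -> HIT, frames=[3,4,1] (faults so far: 4)
  step 9: ref 2 -> FAULT, evict 4, frames=[3,2,1] (faults so far: 5)
  step 10: ref 1 -> HIT, frames=[3,2,1] (faults so far: 5)
  step 11: ref 3 -> HIT, frames=[3,2,1] (faults so far: 5)
  step 12: ref 2 -> HIT, frames=[3,2,1] (faults so far: 5)
  step 13: ref 3 -> HIT, frames=[3,2,1] (faults so far: 5)
  step 14: ref 3 -> HIT, frames=[3,2,1] (faults so far: 5)
  FIFO total faults: 5
--- LRU ---
  step 0: ref 2 -> FAULT, frames=[2,-,-] (faults so far: 1)
  step 1: ref 2 -> HIT, frames=[2,-,-] (faults so far: 1)
  step 2: ref 4 -> FAULT, frames=[2,4,-] (faults so far: 2)
  step 3: ref 1 -> FAULT, frames=[2,4,1] (faults so far: 3)
  step 4: ref 2 -> HIT, frames=[2,4,1] (faults so far: 3)
  step 5: ref 3 -> FAULT, evict 4, frames=[2,3,1] (faults so far: 4)
  step 6: ref 1 -> HIT, frames=[2,3,1] (faults so far: 4)
  step 7: ref 3 -> HIT, frames=[2,3,1] (faults so far: 4)
  step 8: ref 4 -> FAULT, evict 2, frames=[4,3,1] (faults so far: 5)
  step 9: ref 2 -> FAULT, evict 1, frames=[4,3,2] (faults so far: 6)
  step 10: ref 1 -> FAULT, evict 3, frames=[4,1,2] (faults so far: 7)
  step 11: ref 3 -> FAULT, evict 4, frames=[3,1,2] (faults so far: 8)
  step 12: ref 2 -> HIT, frames=[3,1,2] (faults so far: 8)
  step 13: ref 3 -> HIT, frames=[3,1,2] (faults so far: 8)
  step 14: ref 3 -> HIT, frames=[3,1,2] (faults so far: 8)
  LRU total faults: 8
--- Optimal ---
  step 0: ref 2 -> FAULT, frames=[2,-,-] (faults so far: 1)
  step 1: ref 2 -> HIT, frames=[2,-,-] (faults so far: 1)
  step 2: ref 4 -> FAULT, frames=[2,4,-] (faults so far: 2)
  step 3: ref 1 -> FAULT, frames=[2,4,1] (faults so far: 3)
  step 4: ref 2 -> HIT, frames=[2,4,1] (faults so far: 3)
  step 5: ref 3 -> FAULT, evict 2, frames=[3,4,1] (faults so far: 4)
  step 6: ref 1 -> HIT, frames=[3,4,1] (faults so far: 4)
  step 7: ref 3 -> HIT, frames=[3,4,1] (faults so far: 4)
  step 8: ref 4 -> HIT, frames=[3,4,1] (faults so far: 4)
  step 9: ref 2 -> FAULT, evict 4, frames=[3,2,1] (faults so far: 5)
  step 10: ref 1 -> HIT, frames=[3,2,1] (faults so far: 5)
  step 11: ref 3 -> HIT, frames=[3,2,1] (faults so far: 5)
  step 12: ref 2 -> HIT, frames=[3,2,1] (faults so far: 5)
  step 13: ref 3 -> HIT, frames=[3,2,1] (faults so far: 5)
  step 14: ref 3 -> HIT, frames=[3,2,1] (faults so far: 5)
  Optimal total faults: 5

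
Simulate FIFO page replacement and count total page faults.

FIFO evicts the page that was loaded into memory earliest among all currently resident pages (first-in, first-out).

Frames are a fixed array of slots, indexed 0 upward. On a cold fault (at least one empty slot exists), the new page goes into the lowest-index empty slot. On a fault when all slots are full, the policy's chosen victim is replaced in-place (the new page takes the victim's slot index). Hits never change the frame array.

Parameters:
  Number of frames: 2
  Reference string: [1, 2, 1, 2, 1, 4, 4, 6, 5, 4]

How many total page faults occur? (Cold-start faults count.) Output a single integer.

Answer: 6

Derivation:
Step 0: ref 1 → FAULT, frames=[1,-]
Step 1: ref 2 → FAULT, frames=[1,2]
Step 2: ref 1 → HIT, frames=[1,2]
Step 3: ref 2 → HIT, frames=[1,2]
Step 4: ref 1 → HIT, frames=[1,2]
Step 5: ref 4 → FAULT (evict 1), frames=[4,2]
Step 6: ref 4 → HIT, frames=[4,2]
Step 7: ref 6 → FAULT (evict 2), frames=[4,6]
Step 8: ref 5 → FAULT (evict 4), frames=[5,6]
Step 9: ref 4 → FAULT (evict 6), frames=[5,4]
Total faults: 6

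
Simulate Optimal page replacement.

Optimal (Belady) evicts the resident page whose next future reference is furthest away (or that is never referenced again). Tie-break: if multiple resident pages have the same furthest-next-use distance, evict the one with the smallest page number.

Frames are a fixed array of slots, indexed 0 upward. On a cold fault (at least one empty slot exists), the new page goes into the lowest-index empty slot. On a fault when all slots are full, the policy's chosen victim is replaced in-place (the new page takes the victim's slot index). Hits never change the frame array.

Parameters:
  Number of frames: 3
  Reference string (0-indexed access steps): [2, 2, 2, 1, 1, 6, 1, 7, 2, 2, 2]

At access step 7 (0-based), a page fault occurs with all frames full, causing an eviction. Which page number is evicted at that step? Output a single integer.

Step 0: ref 2 -> FAULT, frames=[2,-,-]
Step 1: ref 2 -> HIT, frames=[2,-,-]
Step 2: ref 2 -> HIT, frames=[2,-,-]
Step 3: ref 1 -> FAULT, frames=[2,1,-]
Step 4: ref 1 -> HIT, frames=[2,1,-]
Step 5: ref 6 -> FAULT, frames=[2,1,6]
Step 6: ref 1 -> HIT, frames=[2,1,6]
Step 7: ref 7 -> FAULT, evict 1, frames=[2,7,6]
At step 7: evicted page 1

Answer: 1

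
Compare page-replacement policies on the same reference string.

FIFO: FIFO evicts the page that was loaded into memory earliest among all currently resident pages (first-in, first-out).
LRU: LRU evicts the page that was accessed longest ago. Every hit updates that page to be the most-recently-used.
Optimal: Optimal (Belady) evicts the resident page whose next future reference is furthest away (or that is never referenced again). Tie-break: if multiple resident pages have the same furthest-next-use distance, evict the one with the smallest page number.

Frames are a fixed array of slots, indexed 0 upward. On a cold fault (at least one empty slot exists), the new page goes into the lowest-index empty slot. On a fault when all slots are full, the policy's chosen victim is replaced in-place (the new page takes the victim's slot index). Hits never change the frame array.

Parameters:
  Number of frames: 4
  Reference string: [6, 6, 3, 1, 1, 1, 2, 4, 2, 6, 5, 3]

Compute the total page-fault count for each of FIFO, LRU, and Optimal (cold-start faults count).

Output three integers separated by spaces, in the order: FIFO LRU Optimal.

--- FIFO ---
  step 0: ref 6 -> FAULT, frames=[6,-,-,-] (faults so far: 1)
  step 1: ref 6 -> HIT, frames=[6,-,-,-] (faults so far: 1)
  step 2: ref 3 -> FAULT, frames=[6,3,-,-] (faults so far: 2)
  step 3: ref 1 -> FAULT, frames=[6,3,1,-] (faults so far: 3)
  step 4: ref 1 -> HIT, frames=[6,3,1,-] (faults so far: 3)
  step 5: ref 1 -> HIT, frames=[6,3,1,-] (faults so far: 3)
  step 6: ref 2 -> FAULT, frames=[6,3,1,2] (faults so far: 4)
  step 7: ref 4 -> FAULT, evict 6, frames=[4,3,1,2] (faults so far: 5)
  step 8: ref 2 -> HIT, frames=[4,3,1,2] (faults so far: 5)
  step 9: ref 6 -> FAULT, evict 3, frames=[4,6,1,2] (faults so far: 6)
  step 10: ref 5 -> FAULT, evict 1, frames=[4,6,5,2] (faults so far: 7)
  step 11: ref 3 -> FAULT, evict 2, frames=[4,6,5,3] (faults so far: 8)
  FIFO total faults: 8
--- LRU ---
  step 0: ref 6 -> FAULT, frames=[6,-,-,-] (faults so far: 1)
  step 1: ref 6 -> HIT, frames=[6,-,-,-] (faults so far: 1)
  step 2: ref 3 -> FAULT, frames=[6,3,-,-] (faults so far: 2)
  step 3: ref 1 -> FAULT, frames=[6,3,1,-] (faults so far: 3)
  step 4: ref 1 -> HIT, frames=[6,3,1,-] (faults so far: 3)
  step 5: ref 1 -> HIT, frames=[6,3,1,-] (faults so far: 3)
  step 6: ref 2 -> FAULT, frames=[6,3,1,2] (faults so far: 4)
  step 7: ref 4 -> FAULT, evict 6, frames=[4,3,1,2] (faults so far: 5)
  step 8: ref 2 -> HIT, frames=[4,3,1,2] (faults so far: 5)
  step 9: ref 6 -> FAULT, evict 3, frames=[4,6,1,2] (faults so far: 6)
  step 10: ref 5 -> FAULT, evict 1, frames=[4,6,5,2] (faults so far: 7)
  step 11: ref 3 -> FAULT, evict 4, frames=[3,6,5,2] (faults so far: 8)
  LRU total faults: 8
--- Optimal ---
  step 0: ref 6 -> FAULT, frames=[6,-,-,-] (faults so far: 1)
  step 1: ref 6 -> HIT, frames=[6,-,-,-] (faults so far: 1)
  step 2: ref 3 -> FAULT, frames=[6,3,-,-] (faults so far: 2)
  step 3: ref 1 -> FAULT, frames=[6,3,1,-] (faults so far: 3)
  step 4: ref 1 -> HIT, frames=[6,3,1,-] (faults so far: 3)
  step 5: ref 1 -> HIT, frames=[6,3,1,-] (faults so far: 3)
  step 6: ref 2 -> FAULT, frames=[6,3,1,2] (faults so far: 4)
  step 7: ref 4 -> FAULT, evict 1, frames=[6,3,4,2] (faults so far: 5)
  step 8: ref 2 -> HIT, frames=[6,3,4,2] (faults so far: 5)
  step 9: ref 6 -> HIT, frames=[6,3,4,2] (faults so far: 5)
  step 10: ref 5 -> FAULT, evict 2, frames=[6,3,4,5] (faults so far: 6)
  step 11: ref 3 -> HIT, frames=[6,3,4,5] (faults so far: 6)
  Optimal total faults: 6

Answer: 8 8 6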